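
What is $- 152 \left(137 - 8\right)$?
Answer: $-19608$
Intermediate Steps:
$- 152 \left(137 - 8\right) = \left(-152\right) 129 = -19608$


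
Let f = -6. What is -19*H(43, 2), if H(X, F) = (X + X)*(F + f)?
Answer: 6536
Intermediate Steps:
H(X, F) = 2*X*(-6 + F) (H(X, F) = (X + X)*(F - 6) = (2*X)*(-6 + F) = 2*X*(-6 + F))
-19*H(43, 2) = -38*43*(-6 + 2) = -38*43*(-4) = -19*(-344) = 6536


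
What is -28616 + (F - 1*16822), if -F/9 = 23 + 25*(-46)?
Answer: -35295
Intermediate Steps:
F = 10143 (F = -9*(23 + 25*(-46)) = -9*(23 - 1150) = -9*(-1127) = 10143)
-28616 + (F - 1*16822) = -28616 + (10143 - 1*16822) = -28616 + (10143 - 16822) = -28616 - 6679 = -35295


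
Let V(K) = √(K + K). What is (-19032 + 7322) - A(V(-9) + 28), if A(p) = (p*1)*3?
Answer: -11794 - 9*I*√2 ≈ -11794.0 - 12.728*I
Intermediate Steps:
V(K) = √2*√K (V(K) = √(2*K) = √2*√K)
A(p) = 3*p (A(p) = p*3 = 3*p)
(-19032 + 7322) - A(V(-9) + 28) = (-19032 + 7322) - 3*(√2*√(-9) + 28) = -11710 - 3*(√2*(3*I) + 28) = -11710 - 3*(3*I*√2 + 28) = -11710 - 3*(28 + 3*I*√2) = -11710 - (84 + 9*I*√2) = -11710 + (-84 - 9*I*√2) = -11794 - 9*I*√2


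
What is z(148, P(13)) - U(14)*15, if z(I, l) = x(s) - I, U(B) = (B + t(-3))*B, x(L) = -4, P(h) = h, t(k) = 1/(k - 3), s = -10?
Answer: -3057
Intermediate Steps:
t(k) = 1/(-3 + k)
U(B) = B*(-⅙ + B) (U(B) = (B + 1/(-3 - 3))*B = (B + 1/(-6))*B = (B - ⅙)*B = (-⅙ + B)*B = B*(-⅙ + B))
z(I, l) = -4 - I
z(148, P(13)) - U(14)*15 = (-4 - 1*148) - 14*(-⅙ + 14)*15 = (-4 - 148) - 14*(83/6)*15 = -152 - 581*15/3 = -152 - 1*2905 = -152 - 2905 = -3057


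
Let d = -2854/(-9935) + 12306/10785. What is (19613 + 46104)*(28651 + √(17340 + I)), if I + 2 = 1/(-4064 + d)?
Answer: 1882857767 + 65717*√146014032332870933876699/2902002626 ≈ 1.8915e+9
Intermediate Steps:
d = 2040540/1428653 (d = -2854*(-1/9935) + 12306*(1/10785) = 2854/9935 + 4102/3595 = 2040540/1428653 ≈ 1.4283)
I = -11609439157/5804005252 (I = -2 + 1/(-4064 + 2040540/1428653) = -2 + 1/(-5804005252/1428653) = -2 - 1428653/5804005252 = -11609439157/5804005252 ≈ -2.0002)
(19613 + 46104)*(28651 + √(17340 + I)) = (19613 + 46104)*(28651 + √(17340 - 11609439157/5804005252)) = 65717*(28651 + √(100629841630523/5804005252)) = 65717*(28651 + √146014032332870933876699/2902002626) = 1882857767 + 65717*√146014032332870933876699/2902002626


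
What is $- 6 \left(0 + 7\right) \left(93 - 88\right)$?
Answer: $-210$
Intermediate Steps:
$- 6 \left(0 + 7\right) \left(93 - 88\right) = \left(-6\right) 7 \cdot 5 = \left(-42\right) 5 = -210$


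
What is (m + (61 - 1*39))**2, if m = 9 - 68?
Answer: 1369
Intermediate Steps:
m = -59
(m + (61 - 1*39))**2 = (-59 + (61 - 1*39))**2 = (-59 + (61 - 39))**2 = (-59 + 22)**2 = (-37)**2 = 1369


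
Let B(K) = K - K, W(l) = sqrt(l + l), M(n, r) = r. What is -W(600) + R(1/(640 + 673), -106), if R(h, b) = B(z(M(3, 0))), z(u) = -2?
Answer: -20*sqrt(3) ≈ -34.641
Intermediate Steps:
W(l) = sqrt(2)*sqrt(l) (W(l) = sqrt(2*l) = sqrt(2)*sqrt(l))
B(K) = 0
R(h, b) = 0
-W(600) + R(1/(640 + 673), -106) = -sqrt(2)*sqrt(600) + 0 = -sqrt(2)*10*sqrt(6) + 0 = -20*sqrt(3) + 0 = -20*sqrt(3)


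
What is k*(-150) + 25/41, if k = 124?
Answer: -762575/41 ≈ -18599.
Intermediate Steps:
k*(-150) + 25/41 = 124*(-150) + 25/41 = -18600 + 25*(1/41) = -18600 + 25/41 = -762575/41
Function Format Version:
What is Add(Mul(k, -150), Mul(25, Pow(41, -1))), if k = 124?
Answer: Rational(-762575, 41) ≈ -18599.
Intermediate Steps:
Add(Mul(k, -150), Mul(25, Pow(41, -1))) = Add(Mul(124, -150), Mul(25, Pow(41, -1))) = Add(-18600, Mul(25, Rational(1, 41))) = Add(-18600, Rational(25, 41)) = Rational(-762575, 41)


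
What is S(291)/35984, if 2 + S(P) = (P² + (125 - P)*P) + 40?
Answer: 2801/2768 ≈ 1.0119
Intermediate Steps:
S(P) = 38 + P² + P*(125 - P) (S(P) = -2 + ((P² + (125 - P)*P) + 40) = -2 + ((P² + P*(125 - P)) + 40) = -2 + (40 + P² + P*(125 - P)) = 38 + P² + P*(125 - P))
S(291)/35984 = (38 + 125*291)/35984 = (38 + 36375)*(1/35984) = 36413*(1/35984) = 2801/2768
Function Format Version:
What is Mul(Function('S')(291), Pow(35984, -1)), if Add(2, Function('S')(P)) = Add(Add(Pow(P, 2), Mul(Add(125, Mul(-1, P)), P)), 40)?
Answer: Rational(2801, 2768) ≈ 1.0119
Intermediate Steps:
Function('S')(P) = Add(38, Pow(P, 2), Mul(P, Add(125, Mul(-1, P)))) (Function('S')(P) = Add(-2, Add(Add(Pow(P, 2), Mul(Add(125, Mul(-1, P)), P)), 40)) = Add(-2, Add(Add(Pow(P, 2), Mul(P, Add(125, Mul(-1, P)))), 40)) = Add(-2, Add(40, Pow(P, 2), Mul(P, Add(125, Mul(-1, P))))) = Add(38, Pow(P, 2), Mul(P, Add(125, Mul(-1, P)))))
Mul(Function('S')(291), Pow(35984, -1)) = Mul(Add(38, Mul(125, 291)), Pow(35984, -1)) = Mul(Add(38, 36375), Rational(1, 35984)) = Mul(36413, Rational(1, 35984)) = Rational(2801, 2768)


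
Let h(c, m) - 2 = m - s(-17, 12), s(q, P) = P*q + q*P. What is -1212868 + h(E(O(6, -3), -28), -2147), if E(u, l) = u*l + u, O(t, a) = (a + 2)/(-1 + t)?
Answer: -1214605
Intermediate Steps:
O(t, a) = (2 + a)/(-1 + t)
s(q, P) = 2*P*q (s(q, P) = P*q + P*q = 2*P*q)
E(u, l) = u + l*u (E(u, l) = l*u + u = u + l*u)
h(c, m) = 410 + m (h(c, m) = 2 + (m - 2*12*(-17)) = 2 + (m - 1*(-408)) = 2 + (m + 408) = 2 + (408 + m) = 410 + m)
-1212868 + h(E(O(6, -3), -28), -2147) = -1212868 + (410 - 2147) = -1212868 - 1737 = -1214605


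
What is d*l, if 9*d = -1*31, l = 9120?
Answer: -94240/3 ≈ -31413.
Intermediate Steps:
d = -31/9 (d = (-1*31)/9 = (⅑)*(-31) = -31/9 ≈ -3.4444)
d*l = -31/9*9120 = -94240/3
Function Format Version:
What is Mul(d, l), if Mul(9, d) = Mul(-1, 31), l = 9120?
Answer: Rational(-94240, 3) ≈ -31413.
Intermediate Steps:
d = Rational(-31, 9) (d = Mul(Rational(1, 9), Mul(-1, 31)) = Mul(Rational(1, 9), -31) = Rational(-31, 9) ≈ -3.4444)
Mul(d, l) = Mul(Rational(-31, 9), 9120) = Rational(-94240, 3)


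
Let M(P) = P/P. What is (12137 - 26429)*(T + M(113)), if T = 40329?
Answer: -576396360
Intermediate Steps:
M(P) = 1
(12137 - 26429)*(T + M(113)) = (12137 - 26429)*(40329 + 1) = -14292*40330 = -576396360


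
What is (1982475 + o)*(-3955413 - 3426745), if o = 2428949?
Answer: -32565828972992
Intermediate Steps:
(1982475 + o)*(-3955413 - 3426745) = (1982475 + 2428949)*(-3955413 - 3426745) = 4411424*(-7382158) = -32565828972992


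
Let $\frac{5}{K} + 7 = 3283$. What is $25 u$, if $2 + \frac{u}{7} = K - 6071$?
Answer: $- \frac{497378575}{468} \approx -1.0628 \cdot 10^{6}$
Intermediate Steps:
$K = \frac{5}{3276}$ ($K = \frac{5}{-7 + 3283} = \frac{5}{3276} \approx 0.0015263$)
$u = - \frac{19895143}{468}$ ($u = -14 + 7 \left(\frac{5}{3276} - 6071\right) = -14 + 7 \left(- \frac{19888591}{3276}\right) = -14 - \frac{19888591}{468} = - \frac{19895143}{468} \approx -42511.0$)
$25 u = 25 \left(- \frac{19895143}{468}\right) = - \frac{497378575}{468}$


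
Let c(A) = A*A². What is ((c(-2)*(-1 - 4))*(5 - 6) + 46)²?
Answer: 36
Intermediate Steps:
c(A) = A³
((c(-2)*(-1 - 4))*(5 - 6) + 46)² = (((-2)³*(-1 - 4))*(5 - 6) + 46)² = (-8*(-5)*(-1) + 46)² = (40*(-1) + 46)² = (-40 + 46)² = 6² = 36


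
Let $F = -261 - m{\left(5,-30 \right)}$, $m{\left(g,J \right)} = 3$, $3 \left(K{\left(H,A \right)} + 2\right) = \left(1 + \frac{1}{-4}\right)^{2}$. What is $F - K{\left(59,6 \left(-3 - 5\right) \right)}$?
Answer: $- \frac{4195}{16} \approx -262.19$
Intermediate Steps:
$K{\left(H,A \right)} = - \frac{29}{16}$ ($K{\left(H,A \right)} = -2 + \frac{\left(1 + \frac{1}{-4}\right)^{2}}{3} = -2 + \frac{\left(1 - \frac{1}{4}\right)^{2}}{3} = -2 + \frac{\left(\frac{3}{4}\right)^{2}}{3} = -2 + \frac{1}{3} \cdot \frac{9}{16} = -2 + \frac{3}{16} = - \frac{29}{16}$)
$F = -264$ ($F = -261 - 3 = -264$)
$F - K{\left(59,6 \left(-3 - 5\right) \right)} = -264 - - \frac{29}{16} = -264 + \frac{29}{16} = - \frac{4195}{16}$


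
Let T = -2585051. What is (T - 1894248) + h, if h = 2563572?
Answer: -1915727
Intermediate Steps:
(T - 1894248) + h = (-2585051 - 1894248) + 2563572 = -4479299 + 2563572 = -1915727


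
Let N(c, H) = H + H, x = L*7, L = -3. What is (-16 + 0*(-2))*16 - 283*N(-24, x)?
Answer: 11630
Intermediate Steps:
x = -21 (x = -3*7 = -21)
N(c, H) = 2*H
(-16 + 0*(-2))*16 - 283*N(-24, x) = (-16 + 0*(-2))*16 - 566*(-21) = (-16 + 0)*16 - 283*(-42) = -16*16 + 11886 = -256 + 11886 = 11630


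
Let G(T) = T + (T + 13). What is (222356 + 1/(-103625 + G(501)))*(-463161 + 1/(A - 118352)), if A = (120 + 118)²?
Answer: -652096687699673060251/6331857880 ≈ -1.0299e+11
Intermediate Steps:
A = 56644 (A = 238² = 56644)
G(T) = 13 + 2*T (G(T) = T + (13 + T) = 13 + 2*T)
(222356 + 1/(-103625 + G(501)))*(-463161 + 1/(A - 118352)) = (222356 + 1/(-103625 + (13 + 2*501)))*(-463161 + 1/(56644 - 118352)) = (222356 + 1/(-103625 + (13 + 1002)))*(-463161 + 1/(-61708)) = (222356 + 1/(-103625 + 1015))*(-463161 - 1/61708) = (222356 + 1/(-102610))*(-28580738989/61708) = (222356 - 1/102610)*(-28580738989/61708) = (22815949159/102610)*(-28580738989/61708) = -652096687699673060251/6331857880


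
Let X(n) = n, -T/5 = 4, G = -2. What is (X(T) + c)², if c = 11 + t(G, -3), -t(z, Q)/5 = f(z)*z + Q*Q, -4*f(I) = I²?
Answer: 4096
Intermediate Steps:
f(I) = -I²/4
T = -20 (T = -5*4 = -20)
t(z, Q) = -5*Q² + 5*z³/4 (t(z, Q) = -5*((-z²/4)*z + Q*Q) = -5*(-z³/4 + Q²) = -5*(Q² - z³/4) = -5*Q² + 5*z³/4)
c = -44 (c = 11 + (-5*(-3)² + (5/4)*(-2)³) = 11 + (-5*9 + (5/4)*(-8)) = 11 + (-45 - 10) = 11 - 55 = -44)
(X(T) + c)² = (-20 - 44)² = (-64)² = 4096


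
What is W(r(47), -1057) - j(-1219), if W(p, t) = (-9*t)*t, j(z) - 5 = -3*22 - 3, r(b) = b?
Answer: -10055177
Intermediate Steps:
j(z) = -64 (j(z) = 5 + (-3*22 - 3) = 5 + (-66 - 3) = 5 - 69 = -64)
W(p, t) = -9*t**2
W(r(47), -1057) - j(-1219) = -9*(-1057)**2 - 1*(-64) = -9*1117249 + 64 = -10055241 + 64 = -10055177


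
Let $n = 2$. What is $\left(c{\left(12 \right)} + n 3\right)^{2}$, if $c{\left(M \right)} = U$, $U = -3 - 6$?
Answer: $9$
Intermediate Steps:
$U = -9$ ($U = -3 - 6 = -9$)
$c{\left(M \right)} = -9$
$\left(c{\left(12 \right)} + n 3\right)^{2} = \left(-9 + 2 \cdot 3\right)^{2} = \left(-9 + 6\right)^{2} = \left(-3\right)^{2} = 9$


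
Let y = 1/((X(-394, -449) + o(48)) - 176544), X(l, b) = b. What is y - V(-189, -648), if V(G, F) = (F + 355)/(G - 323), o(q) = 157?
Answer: -12953365/22635008 ≈ -0.57227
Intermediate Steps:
V(G, F) = (355 + F)/(-323 + G)
y = -1/176836 (y = 1/((-449 + 157) - 176544) = 1/(-292 - 176544) = 1/(-176836) = -1/176836 ≈ -5.6550e-6)
y - V(-189, -648) = -1/176836 - (355 - 648)/(-323 - 189) = -1/176836 - (-293)/(-512) = -1/176836 - (-1)*(-293)/512 = -1/176836 - 1*293/512 = -1/176836 - 293/512 = -12953365/22635008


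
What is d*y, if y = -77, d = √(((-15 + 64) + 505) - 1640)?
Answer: -77*I*√1086 ≈ -2537.5*I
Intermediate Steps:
d = I*√1086 (d = √((49 + 505) - 1640) = √(554 - 1640) = √(-1086) = I*√1086 ≈ 32.955*I)
d*y = (I*√1086)*(-77) = -77*I*√1086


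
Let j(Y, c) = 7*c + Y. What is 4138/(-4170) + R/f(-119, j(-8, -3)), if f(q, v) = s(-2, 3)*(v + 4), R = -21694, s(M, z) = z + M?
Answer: 9036053/10425 ≈ 866.77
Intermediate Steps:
s(M, z) = M + z
j(Y, c) = Y + 7*c
f(q, v) = 4 + v (f(q, v) = (-2 + 3)*(v + 4) = 1*(4 + v) = 4 + v)
4138/(-4170) + R/f(-119, j(-8, -3)) = 4138/(-4170) - 21694/(4 + (-8 + 7*(-3))) = 4138*(-1/4170) - 21694/(4 + (-8 - 21)) = -2069/2085 - 21694/(4 - 29) = -2069/2085 - 21694/(-25) = -2069/2085 - 21694*(-1/25) = -2069/2085 + 21694/25 = 9036053/10425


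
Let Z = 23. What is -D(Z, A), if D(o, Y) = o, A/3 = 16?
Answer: -23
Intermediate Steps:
A = 48 (A = 3*16 = 48)
-D(Z, A) = -1*23 = -23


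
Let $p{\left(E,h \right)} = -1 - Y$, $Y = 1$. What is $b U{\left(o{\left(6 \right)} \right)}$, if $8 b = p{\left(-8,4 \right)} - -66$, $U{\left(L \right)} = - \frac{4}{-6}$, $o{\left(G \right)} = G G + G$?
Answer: $\frac{16}{3} \approx 5.3333$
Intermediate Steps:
$o{\left(G \right)} = G + G^{2}$ ($o{\left(G \right)} = G^{2} + G = G + G^{2}$)
$U{\left(L \right)} = \frac{2}{3}$ ($U{\left(L \right)} = \left(-4\right) \left(- \frac{1}{6}\right) = \frac{2}{3}$)
$p{\left(E,h \right)} = -2$ ($p{\left(E,h \right)} = -1 - 1 = -2$)
$b = 8$ ($b = \frac{-2 - -66}{8} = \frac{-2 + 66}{8} = \frac{1}{8} \cdot 64 = 8$)
$b U{\left(o{\left(6 \right)} \right)} = 8 \cdot \frac{2}{3} = \frac{16}{3}$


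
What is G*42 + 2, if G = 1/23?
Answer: 88/23 ≈ 3.8261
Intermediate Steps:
G = 1/23 ≈ 0.043478
G*42 + 2 = (1/23)*42 + 2 = 42/23 + 2 = 88/23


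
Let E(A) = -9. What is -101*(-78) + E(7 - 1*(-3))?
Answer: 7869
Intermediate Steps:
-101*(-78) + E(7 - 1*(-3)) = -101*(-78) - 9 = 7878 - 9 = 7869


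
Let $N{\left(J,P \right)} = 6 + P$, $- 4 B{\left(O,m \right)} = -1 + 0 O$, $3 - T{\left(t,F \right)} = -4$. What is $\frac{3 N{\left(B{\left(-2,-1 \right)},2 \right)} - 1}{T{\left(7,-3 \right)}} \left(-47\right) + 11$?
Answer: $- \frac{1004}{7} \approx -143.43$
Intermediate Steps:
$T{\left(t,F \right)} = 7$ ($T{\left(t,F \right)} = 3 - -4 = 3 + 4 = 7$)
$B{\left(O,m \right)} = \frac{1}{4}$ ($B{\left(O,m \right)} = - \frac{-1 + 0 O}{4} = - \frac{-1 + 0}{4} = \left(- \frac{1}{4}\right) \left(-1\right) = \frac{1}{4}$)
$\frac{3 N{\left(B{\left(-2,-1 \right)},2 \right)} - 1}{T{\left(7,-3 \right)}} \left(-47\right) + 11 = \frac{3 \left(6 + 2\right) - 1}{7} \left(-47\right) + 11 = \left(3 \cdot 8 - 1\right) \frac{1}{7} \left(-47\right) + 11 = \left(24 - 1\right) \frac{1}{7} \left(-47\right) + 11 = 23 \cdot \frac{1}{7} \left(-47\right) + 11 = \frac{23}{7} \left(-47\right) + 11 = - \frac{1081}{7} + 11 = - \frac{1004}{7}$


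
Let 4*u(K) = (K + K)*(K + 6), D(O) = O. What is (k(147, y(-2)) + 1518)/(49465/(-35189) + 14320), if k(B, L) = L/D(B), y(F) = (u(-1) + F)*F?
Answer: 74786679/705399821 ≈ 0.10602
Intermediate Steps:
u(K) = K*(6 + K)/2 (u(K) = ((K + K)*(K + 6))/4 = ((2*K)*(6 + K))/4 = (2*K*(6 + K))/4 = K*(6 + K)/2)
y(F) = F*(-5/2 + F) (y(F) = ((½)*(-1)*(6 - 1) + F)*F = ((½)*(-1)*5 + F)*F = (-5/2 + F)*F = F*(-5/2 + F))
k(B, L) = L/B
(k(147, y(-2)) + 1518)/(49465/(-35189) + 14320) = (((½)*(-2)*(-5 + 2*(-2)))/147 + 1518)/(49465/(-35189) + 14320) = (((½)*(-2)*(-5 - 4))*(1/147) + 1518)/(49465*(-1/35189) + 14320) = (((½)*(-2)*(-9))*(1/147) + 1518)/(-49465/35189 + 14320) = (9*(1/147) + 1518)/(503857015/35189) = (3/49 + 1518)*(35189/503857015) = (74385/49)*(35189/503857015) = 74786679/705399821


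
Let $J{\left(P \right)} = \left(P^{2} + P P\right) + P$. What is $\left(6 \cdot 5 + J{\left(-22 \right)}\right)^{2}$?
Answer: $952576$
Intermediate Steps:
$J{\left(P \right)} = P + 2 P^{2}$ ($J{\left(P \right)} = \left(P^{2} + P^{2}\right) + P = 2 P^{2} + P = P + 2 P^{2}$)
$\left(6 \cdot 5 + J{\left(-22 \right)}\right)^{2} = \left(6 \cdot 5 - 22 \left(1 + 2 \left(-22\right)\right)\right)^{2} = \left(30 - 22 \left(1 - 44\right)\right)^{2} = \left(30 - -946\right)^{2} = \left(30 + 946\right)^{2} = 976^{2} = 952576$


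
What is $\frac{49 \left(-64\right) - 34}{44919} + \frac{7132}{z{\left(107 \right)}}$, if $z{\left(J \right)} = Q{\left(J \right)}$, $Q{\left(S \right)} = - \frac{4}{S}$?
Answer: $- \frac{8569694909}{44919} \approx -1.9078 \cdot 10^{5}$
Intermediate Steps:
$z{\left(J \right)} = - \frac{4}{J}$
$\frac{49 \left(-64\right) - 34}{44919} + \frac{7132}{z{\left(107 \right)}} = \frac{49 \left(-64\right) - 34}{44919} + \frac{7132}{\left(-4\right) \frac{1}{107}} = \left(-3136 - 34\right) \frac{1}{44919} + \frac{7132}{\left(-4\right) \frac{1}{107}} = \left(-3170\right) \frac{1}{44919} + \frac{7132}{- \frac{4}{107}} = - \frac{3170}{44919} + 7132 \left(- \frac{107}{4}\right) = - \frac{3170}{44919} - 190781 = - \frac{8569694909}{44919}$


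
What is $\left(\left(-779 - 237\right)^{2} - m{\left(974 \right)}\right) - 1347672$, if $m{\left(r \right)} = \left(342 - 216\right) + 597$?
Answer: $-316139$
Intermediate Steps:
$m{\left(r \right)} = 723$ ($m{\left(r \right)} = 126 + 597 = 723$)
$\left(\left(-779 - 237\right)^{2} - m{\left(974 \right)}\right) - 1347672 = \left(\left(-779 - 237\right)^{2} - 723\right) - 1347672 = \left(\left(-1016\right)^{2} - 723\right) - 1347672 = \left(1032256 - 723\right) - 1347672 = 1031533 - 1347672 = -316139$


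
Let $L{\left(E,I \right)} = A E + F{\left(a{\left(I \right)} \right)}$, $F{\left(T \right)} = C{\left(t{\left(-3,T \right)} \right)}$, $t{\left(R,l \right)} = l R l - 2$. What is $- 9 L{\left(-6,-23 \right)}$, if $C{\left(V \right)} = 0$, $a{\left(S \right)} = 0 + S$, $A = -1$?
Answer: $-54$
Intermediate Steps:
$a{\left(S \right)} = S$
$t{\left(R,l \right)} = -2 + R l^{2}$ ($t{\left(R,l \right)} = R l l - 2 = R l^{2} - 2 = -2 + R l^{2}$)
$F{\left(T \right)} = 0$
$L{\left(E,I \right)} = - E$ ($L{\left(E,I \right)} = - E + 0 = - E$)
$- 9 L{\left(-6,-23 \right)} = - 9 \left(\left(-1\right) \left(-6\right)\right) = \left(-9\right) 6 = -54$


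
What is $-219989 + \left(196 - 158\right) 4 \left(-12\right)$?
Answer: $-221813$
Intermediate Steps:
$-219989 + \left(196 - 158\right) 4 \left(-12\right) = -219989 + 38 \left(-48\right) = -219989 - 1824 = -221813$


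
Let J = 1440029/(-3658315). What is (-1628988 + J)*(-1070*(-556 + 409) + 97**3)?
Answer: -375075698027496811/215195 ≈ -1.7430e+12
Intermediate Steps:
J = -1440029/3658315 (J = 1440029*(-1/3658315) = -1440029/3658315 ≈ -0.39363)
(-1628988 + J)*(-1070*(-556 + 409) + 97**3) = (-1628988 - 1440029/3658315)*(-1070*(-556 + 409) + 97**3) = -5959352675249*(-1070*(-147) + 912673)/3658315 = -5959352675249*(157290 + 912673)/3658315 = -5959352675249/3658315*1069963 = -375075698027496811/215195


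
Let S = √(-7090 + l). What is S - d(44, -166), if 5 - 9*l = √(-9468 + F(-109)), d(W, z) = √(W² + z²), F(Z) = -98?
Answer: -2*√7373 + √(-63805 - I*√9566)/3 ≈ -171.67 - 84.199*I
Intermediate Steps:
l = 5/9 - I*√9566/9 (l = 5/9 - √(-9468 - 98)/9 = 5/9 - I*√9566/9 ≈ 0.55556 - 10.867*I)
S = √(-63805/9 - I*√9566/9) (S = √(-7090 + (5/9 - I*√9566/9)) = √(-63805/9 - I*√9566/9) ≈ 0.0645 - 84.199*I)
S - d(44, -166) = √(-63805 - I*√9566)/3 - √(44² + (-166)²) = √(-63805 - I*√9566)/3 - √(1936 + 27556) = √(-63805 - I*√9566)/3 - √29492 = √(-63805 - I*√9566)/3 - 2*√7373 = -2*√7373 + √(-63805 - I*√9566)/3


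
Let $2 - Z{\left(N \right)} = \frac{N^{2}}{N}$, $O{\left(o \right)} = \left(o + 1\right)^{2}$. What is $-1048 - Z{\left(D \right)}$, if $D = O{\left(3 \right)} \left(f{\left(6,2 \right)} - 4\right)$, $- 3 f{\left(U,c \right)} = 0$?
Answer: $-1114$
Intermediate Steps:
$O{\left(o \right)} = \left(1 + o\right)^{2}$
$f{\left(U,c \right)} = 0$ ($f{\left(U,c \right)} = \left(- \frac{1}{3}\right) 0 = 0$)
$D = -64$ ($D = \left(1 + 3\right)^{2} \left(0 - 4\right) = 4^{2} \left(-4\right) = 16 \left(-4\right) = -64$)
$Z{\left(N \right)} = 2 - N$ ($Z{\left(N \right)} = 2 - \frac{N^{2}}{N} = 2 - N$)
$-1048 - Z{\left(D \right)} = -1048 - \left(2 - -64\right) = -1048 - \left(2 + 64\right) = -1048 - 66 = -1114$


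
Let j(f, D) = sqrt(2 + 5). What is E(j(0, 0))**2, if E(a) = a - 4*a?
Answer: 63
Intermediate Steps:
j(f, D) = sqrt(7)
E(a) = -3*a
E(j(0, 0))**2 = (-3*sqrt(7))**2 = 63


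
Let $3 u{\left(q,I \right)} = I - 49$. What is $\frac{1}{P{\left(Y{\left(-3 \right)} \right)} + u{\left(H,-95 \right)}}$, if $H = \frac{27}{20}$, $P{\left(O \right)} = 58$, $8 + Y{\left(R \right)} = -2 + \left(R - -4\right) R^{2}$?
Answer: $\frac{1}{10} \approx 0.1$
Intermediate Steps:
$Y{\left(R \right)} = -10 + R^{2} \left(4 + R\right)$ ($Y{\left(R \right)} = -8 + \left(-2 + \left(R - -4\right) R^{2}\right) = -8 + \left(-2 + \left(R + 4\right) R^{2}\right) = -8 + \left(-2 + \left(4 + R\right) R^{2}\right) = -8 + \left(-2 + R^{2} \left(4 + R\right)\right) = -10 + R^{2} \left(4 + R\right)$)
$H = \frac{27}{20}$ ($H = 27 \cdot \frac{1}{20} = \frac{27}{20} \approx 1.35$)
$u{\left(q,I \right)} = - \frac{49}{3} + \frac{I}{3}$ ($u{\left(q,I \right)} = \frac{I - 49}{3} = \frac{-49 + I}{3} = - \frac{49}{3} + \frac{I}{3}$)
$\frac{1}{P{\left(Y{\left(-3 \right)} \right)} + u{\left(H,-95 \right)}} = \frac{1}{58 + \left(- \frac{49}{3} + \frac{1}{3} \left(-95\right)\right)} = \frac{1}{58 - 48} = \frac{1}{10}$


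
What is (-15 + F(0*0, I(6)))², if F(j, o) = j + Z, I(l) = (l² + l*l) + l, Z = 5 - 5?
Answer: 225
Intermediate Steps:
Z = 0
I(l) = l + 2*l² (I(l) = (l² + l²) + l = 2*l² + l = l + 2*l²)
F(j, o) = j (F(j, o) = j + 0 = j)
(-15 + F(0*0, I(6)))² = (-15 + 0*0)² = (-15 + 0)² = (-15)² = 225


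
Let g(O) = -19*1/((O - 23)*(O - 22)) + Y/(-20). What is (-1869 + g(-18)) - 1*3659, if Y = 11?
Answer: -9066841/1640 ≈ -5528.6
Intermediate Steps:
g(O) = -11/20 - 19/((-23 + O)*(-22 + O)) (g(O) = -19*1/((O - 23)*(O - 22)) + 11/(-20) = -19*1/((-23 + O)*(-22 + O)) + 11*(-1/20) = -19*1/((-23 + O)*(-22 + O)) - 11/20 = -19/((-23 + O)*(-22 + O)) - 11/20 = -11/20 - 19/((-23 + O)*(-22 + O)))
(-1869 + g(-18)) - 1*3659 = (-1869 + (-5946 - 11*(-18)**2 + 495*(-18))/(20*(506 + (-18)**2 - 45*(-18)))) - 1*3659 = (-1869 + (-5946 - 11*324 - 8910)/(20*(506 + 324 + 810))) - 3659 = (-1869 + (1/20)*(-5946 - 3564 - 8910)/1640) - 3659 = (-1869 + (1/20)*(1/1640)*(-18420)) - 3659 = (-1869 - 921/1640) - 3659 = -3066081/1640 - 3659 = -9066841/1640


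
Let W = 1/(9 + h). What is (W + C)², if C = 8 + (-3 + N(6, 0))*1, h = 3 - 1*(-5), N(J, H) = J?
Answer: 35344/289 ≈ 122.30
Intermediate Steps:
h = 8 (h = 3 + 5 = 8)
C = 11 (C = 8 + (-3 + 6)*1 = 8 + 3*1 = 8 + 3 = 11)
W = 1/17 (W = 1/(9 + 8) = 1/17 ≈ 0.058824)
(W + C)² = (1/17 + 11)² = (188/17)² = 35344/289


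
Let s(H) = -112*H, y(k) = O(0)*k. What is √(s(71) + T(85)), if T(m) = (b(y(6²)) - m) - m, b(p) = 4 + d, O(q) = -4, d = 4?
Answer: I*√8114 ≈ 90.078*I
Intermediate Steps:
y(k) = -4*k
b(p) = 8 (b(p) = 4 + 4 = 8)
T(m) = 8 - 2*m (T(m) = (8 - m) - m = 8 - 2*m)
√(s(71) + T(85)) = √(-112*71 + (8 - 2*85)) = √(-7952 + (8 - 170)) = √(-7952 - 162) = √(-8114) = I*√8114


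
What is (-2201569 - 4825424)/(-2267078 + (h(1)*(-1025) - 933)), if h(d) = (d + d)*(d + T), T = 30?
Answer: 2342331/777187 ≈ 3.0139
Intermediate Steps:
h(d) = 2*d*(30 + d) (h(d) = (d + d)*(d + 30) = (2*d)*(30 + d) = 2*d*(30 + d))
(-2201569 - 4825424)/(-2267078 + (h(1)*(-1025) - 933)) = (-2201569 - 4825424)/(-2267078 + ((2*1*(30 + 1))*(-1025) - 933)) = -7026993/(-2267078 + ((2*1*31)*(-1025) - 933)) = -7026993/(-2267078 + (62*(-1025) - 933)) = -7026993/(-2267078 + (-63550 - 933)) = -7026993/(-2267078 - 64483) = -7026993/(-2331561) = -7026993*(-1/2331561) = 2342331/777187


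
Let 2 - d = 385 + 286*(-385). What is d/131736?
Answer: 109727/131736 ≈ 0.83293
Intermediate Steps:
d = 109727 (d = 2 - (385 + 286*(-385)) = 2 - (385 - 110110) = 2 - 1*(-109725) = 2 + 109725 = 109727)
d/131736 = 109727/131736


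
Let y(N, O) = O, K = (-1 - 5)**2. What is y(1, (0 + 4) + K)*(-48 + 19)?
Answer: -1160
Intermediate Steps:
K = 36 (K = (-6)**2 = 36)
y(1, (0 + 4) + K)*(-48 + 19) = ((0 + 4) + 36)*(-48 + 19) = (4 + 36)*(-29) = 40*(-29) = -1160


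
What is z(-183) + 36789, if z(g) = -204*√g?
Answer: 36789 - 204*I*√183 ≈ 36789.0 - 2759.7*I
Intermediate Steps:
z(-183) + 36789 = -204*I*√183 + 36789 = 36789 - 204*I*√183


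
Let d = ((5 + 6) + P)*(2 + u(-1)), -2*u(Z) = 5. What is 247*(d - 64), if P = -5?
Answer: -16549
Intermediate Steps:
u(Z) = -5/2 (u(Z) = -1/2*5 = -5/2)
d = -3 (d = ((5 + 6) - 5)*(2 - 5/2) = (11 - 5)*(-1/2) = 6*(-1/2) = -3)
247*(d - 64) = 247*(-3 - 64) = 247*(-67) = -16549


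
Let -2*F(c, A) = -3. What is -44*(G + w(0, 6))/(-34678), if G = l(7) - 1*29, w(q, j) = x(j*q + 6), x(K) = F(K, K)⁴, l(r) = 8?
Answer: -2805/138712 ≈ -0.020222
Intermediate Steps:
F(c, A) = 3/2 (F(c, A) = -½*(-3) = 3/2)
x(K) = 81/16 (x(K) = (3/2)⁴ = 81/16)
w(q, j) = 81/16
G = -21 (G = 8 - 1*29 = 8 - 29 = -21)
-44*(G + w(0, 6))/(-34678) = -44*(-21 + 81/16)/(-34678) = -44*(-255/16)*(-1/34678) = (2805/4)*(-1/34678) = -2805/138712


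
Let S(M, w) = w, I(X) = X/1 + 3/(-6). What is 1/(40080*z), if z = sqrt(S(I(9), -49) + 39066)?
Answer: sqrt(39017)/1563801360 ≈ 1.2631e-7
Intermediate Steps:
I(X) = -1/2 + X (I(X) = X*1 + 3*(-1/6) = X - 1/2 = -1/2 + X)
z = sqrt(39017) (z = sqrt(-49 + 39066) = sqrt(39017) ≈ 197.53)
1/(40080*z) = 1/(40080*(sqrt(39017))) = (sqrt(39017)/39017)/40080 = sqrt(39017)/1563801360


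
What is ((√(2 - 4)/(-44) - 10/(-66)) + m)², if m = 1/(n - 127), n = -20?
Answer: 46271/2324168 - 39*I*√2/5929 ≈ 0.019909 - 0.0093025*I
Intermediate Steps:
m = -1/147 (m = 1/(-20 - 127) = 1/(-147) = -1/147 ≈ -0.0068027)
((√(2 - 4)/(-44) - 10/(-66)) + m)² = ((√(2 - 4)/(-44) - 10/(-66)) - 1/147)² = ((√(-2)*(-1/44) - 10*(-1/66)) - 1/147)² = (((I*√2)*(-1/44) + 5/33) - 1/147)² = ((-I*√2/44 + 5/33) - 1/147)² = ((5/33 - I*√2/44) - 1/147)² = (78/539 - I*√2/44)²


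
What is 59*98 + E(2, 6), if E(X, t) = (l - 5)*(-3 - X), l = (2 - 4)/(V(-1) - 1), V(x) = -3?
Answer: 11609/2 ≈ 5804.5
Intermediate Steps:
l = 1/2 (l = (2 - 4)/(-3 - 1) = -2/(-4) = -2*(-1/4) = 1/2 ≈ 0.50000)
E(X, t) = 27/2 + 9*X/2 (E(X, t) = (1/2 - 5)*(-3 - X) = -9*(-3 - X)/2 = 27/2 + 9*X/2)
59*98 + E(2, 6) = 59*98 + (27/2 + (9/2)*2) = 5782 + (27/2 + 9) = 5782 + 45/2 = 11609/2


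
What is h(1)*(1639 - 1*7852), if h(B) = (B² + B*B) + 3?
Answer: -31065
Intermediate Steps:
h(B) = 3 + 2*B² (h(B) = (B² + B²) + 3 = 2*B² + 3 = 3 + 2*B²)
h(1)*(1639 - 1*7852) = (3 + 2*1²)*(1639 - 1*7852) = (3 + 2*1)*(1639 - 7852) = (3 + 2)*(-6213) = 5*(-6213) = -31065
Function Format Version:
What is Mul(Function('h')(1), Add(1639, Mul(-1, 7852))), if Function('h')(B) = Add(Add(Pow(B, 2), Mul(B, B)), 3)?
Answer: -31065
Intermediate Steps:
Function('h')(B) = Add(3, Mul(2, Pow(B, 2))) (Function('h')(B) = Add(Add(Pow(B, 2), Pow(B, 2)), 3) = Add(Mul(2, Pow(B, 2)), 3) = Add(3, Mul(2, Pow(B, 2))))
Mul(Function('h')(1), Add(1639, Mul(-1, 7852))) = Mul(Add(3, Mul(2, Pow(1, 2))), Add(1639, Mul(-1, 7852))) = Mul(Add(3, Mul(2, 1)), Add(1639, -7852)) = Mul(Add(3, 2), -6213) = Mul(5, -6213) = -31065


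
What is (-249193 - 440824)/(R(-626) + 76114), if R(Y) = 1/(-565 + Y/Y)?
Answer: -389169588/42928295 ≈ -9.0656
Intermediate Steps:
R(Y) = -1/564 (R(Y) = 1/(-565 + 1) = 1/(-564) = -1/564)
(-249193 - 440824)/(R(-626) + 76114) = (-249193 - 440824)/(-1/564 + 76114) = -690017/42928295/564 = -690017*564/42928295 = -389169588/42928295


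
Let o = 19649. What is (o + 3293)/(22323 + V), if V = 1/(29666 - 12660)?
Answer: 390151652/379624939 ≈ 1.0277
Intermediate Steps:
V = 1/17006 ≈ 5.8803e-5
(o + 3293)/(22323 + V) = (19649 + 3293)/(22323 + 1/17006) = 22942/(379624939/17006) = 22942*(17006/379624939) = 390151652/379624939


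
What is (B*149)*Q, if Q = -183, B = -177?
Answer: 4826259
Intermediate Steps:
(B*149)*Q = -177*149*(-183) = -26373*(-183) = 4826259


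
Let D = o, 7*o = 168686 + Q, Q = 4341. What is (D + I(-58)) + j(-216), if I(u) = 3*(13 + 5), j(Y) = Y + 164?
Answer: 173041/7 ≈ 24720.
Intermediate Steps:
j(Y) = 164 + Y
I(u) = 54 (I(u) = 3*18 = 54)
o = 173027/7 (o = (168686 + 4341)/7 = (⅐)*173027 = 173027/7 ≈ 24718.)
D = 173027/7 ≈ 24718.
(D + I(-58)) + j(-216) = (173027/7 + 54) + (164 - 216) = 173405/7 - 52 = 173041/7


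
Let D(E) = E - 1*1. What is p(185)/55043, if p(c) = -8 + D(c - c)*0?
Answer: -8/55043 ≈ -0.00014534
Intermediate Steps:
D(E) = -1 + E (D(E) = E - 1 = -1 + E)
p(c) = -8 (p(c) = -8 + (-1 + (c - c))*0 = -8 + (-1 + 0)*0 = -8 - 1*0 = -8 + 0 = -8)
p(185)/55043 = -8/55043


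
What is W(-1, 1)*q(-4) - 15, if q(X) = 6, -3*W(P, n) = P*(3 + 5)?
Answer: 1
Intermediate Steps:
W(P, n) = -8*P/3 (W(P, n) = -P*(3 + 5)/3 = -P*8/3 = -8*P/3)
W(-1, 1)*q(-4) - 15 = -8/3*(-1)*6 - 15 = (8/3)*6 - 15 = 16 - 15 = 1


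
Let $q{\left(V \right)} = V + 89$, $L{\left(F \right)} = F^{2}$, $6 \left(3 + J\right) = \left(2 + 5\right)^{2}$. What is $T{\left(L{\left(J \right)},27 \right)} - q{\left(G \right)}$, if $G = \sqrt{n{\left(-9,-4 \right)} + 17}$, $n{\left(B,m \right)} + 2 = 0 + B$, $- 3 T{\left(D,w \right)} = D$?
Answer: $- \frac{10573}{108} - \sqrt{6} \approx -100.35$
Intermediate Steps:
$J = \frac{31}{6}$ ($J = -3 + \frac{\left(2 + 5\right)^{2}}{6} = -3 + \frac{7^{2}}{6} = -3 + \frac{1}{6} \cdot 49 = -3 + \frac{49}{6} = \frac{31}{6} \approx 5.1667$)
$T{\left(D,w \right)} = - \frac{D}{3}$
$n{\left(B,m \right)} = -2 + B$ ($n{\left(B,m \right)} = -2 + \left(0 + B\right) = -2 + B$)
$G = \sqrt{6}$ ($G = \sqrt{\left(-2 - 9\right) + 17} = \sqrt{-11 + 17} = \sqrt{6} \approx 2.4495$)
$q{\left(V \right)} = 89 + V$
$T{\left(L{\left(J \right)},27 \right)} - q{\left(G \right)} = - \frac{\left(\frac{31}{6}\right)^{2}}{3} - \left(89 + \sqrt{6}\right) = \left(- \frac{1}{3}\right) \frac{961}{36} - \left(89 + \sqrt{6}\right) = - \frac{961}{108} - \left(89 + \sqrt{6}\right) = - \frac{10573}{108} - \sqrt{6}$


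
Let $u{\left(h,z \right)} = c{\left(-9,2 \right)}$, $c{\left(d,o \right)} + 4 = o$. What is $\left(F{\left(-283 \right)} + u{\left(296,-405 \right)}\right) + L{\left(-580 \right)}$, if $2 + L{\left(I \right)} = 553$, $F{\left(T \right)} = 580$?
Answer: $1129$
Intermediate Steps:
$c{\left(d,o \right)} = -4 + o$
$u{\left(h,z \right)} = -2$ ($u{\left(h,z \right)} = -4 + 2 = -2$)
$L{\left(I \right)} = 551$ ($L{\left(I \right)} = -2 + 553 = 551$)
$\left(F{\left(-283 \right)} + u{\left(296,-405 \right)}\right) + L{\left(-580 \right)} = \left(580 - 2\right) + 551 = 578 + 551 = 1129$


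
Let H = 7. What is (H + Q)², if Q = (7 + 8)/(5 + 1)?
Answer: 361/4 ≈ 90.250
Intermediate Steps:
Q = 5/2 (Q = 15/6 = 15*(⅙) = 5/2 ≈ 2.5000)
(H + Q)² = (7 + 5/2)² = (19/2)² = 361/4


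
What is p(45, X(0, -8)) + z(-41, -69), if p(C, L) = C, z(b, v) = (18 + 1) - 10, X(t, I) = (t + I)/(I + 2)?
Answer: 54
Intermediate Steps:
X(t, I) = (I + t)/(2 + I)
z(b, v) = 9 (z(b, v) = 19 - 10 = 9)
p(45, X(0, -8)) + z(-41, -69) = 45 + 9 = 54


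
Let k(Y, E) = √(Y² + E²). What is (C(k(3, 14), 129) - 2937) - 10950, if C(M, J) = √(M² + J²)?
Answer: -13887 + √16846 ≈ -13757.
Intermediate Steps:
k(Y, E) = √(E² + Y²)
C(M, J) = √(J² + M²)
(C(k(3, 14), 129) - 2937) - 10950 = (√(129² + (√(14² + 3²))²) - 2937) - 10950 = (√(16641 + (√(196 + 9))²) - 2937) - 10950 = (√(16641 + (√205)²) - 2937) - 10950 = (√(16641 + 205) - 2937) - 10950 = (√16846 - 2937) - 10950 = (-2937 + √16846) - 10950 = -13887 + √16846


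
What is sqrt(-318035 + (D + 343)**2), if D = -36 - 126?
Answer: I*sqrt(285274) ≈ 534.11*I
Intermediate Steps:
D = -162
sqrt(-318035 + (D + 343)**2) = sqrt(-318035 + (-162 + 343)**2) = sqrt(-318035 + 181**2) = sqrt(-318035 + 32761) = sqrt(-285274) = I*sqrt(285274)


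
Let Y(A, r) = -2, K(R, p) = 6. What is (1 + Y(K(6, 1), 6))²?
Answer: 1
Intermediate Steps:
(1 + Y(K(6, 1), 6))² = (1 - 2)² = (-1)² = 1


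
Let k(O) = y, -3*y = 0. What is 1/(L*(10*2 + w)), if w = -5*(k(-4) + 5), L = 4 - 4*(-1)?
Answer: -1/40 ≈ -0.025000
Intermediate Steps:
y = 0 (y = -⅓*0 = 0)
L = 8 (L = 4 + 4 = 8)
k(O) = 0
w = -25 (w = -5*(0 + 5) = -5*5 = -25)
1/(L*(10*2 + w)) = 1/(8*(10*2 - 25)) = 1/(8*(20 - 25)) = 1/(8*(-5)) = 1/(-40) = -1/40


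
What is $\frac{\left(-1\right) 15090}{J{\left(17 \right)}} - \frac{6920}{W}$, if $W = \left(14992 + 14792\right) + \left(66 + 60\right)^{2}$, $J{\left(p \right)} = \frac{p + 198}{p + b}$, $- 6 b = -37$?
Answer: $- \frac{159635389}{98169} \approx -1626.1$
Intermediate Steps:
$b = \frac{37}{6}$ ($b = \left(- \frac{1}{6}\right) \left(-37\right) = \frac{37}{6} \approx 6.1667$)
$J{\left(p \right)} = \frac{198 + p}{\frac{37}{6} + p}$ ($J{\left(p \right)} = \frac{p + 198}{p + \frac{37}{6}} = \frac{198 + p}{\frac{37}{6} + p}$)
$W = 45660$ ($W = 29784 + 126^{2} = 29784 + 15876 = 45660$)
$\frac{\left(-1\right) 15090}{J{\left(17 \right)}} - \frac{6920}{W} = \frac{\left(-1\right) 15090}{6 \frac{1}{37 + 6 \cdot 17} \left(198 + 17\right)} - \frac{6920}{45660} = - \frac{15090}{6 \frac{1}{37 + 102} \cdot 215} - \frac{346}{2283} = - \frac{15090}{6 \cdot \frac{1}{139} \cdot 215} - \frac{346}{2283} = - \frac{15090}{\frac{1290}{139}} - \frac{346}{2283} = \left(-15090\right) \frac{139}{1290} - \frac{346}{2283} = - \frac{69917}{43} - \frac{346}{2283} = - \frac{159635389}{98169}$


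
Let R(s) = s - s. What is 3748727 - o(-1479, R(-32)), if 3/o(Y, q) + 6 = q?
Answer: 7497455/2 ≈ 3.7487e+6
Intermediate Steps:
R(s) = 0
o(Y, q) = 3/(-6 + q)
3748727 - o(-1479, R(-32)) = 3748727 - 3/(-6 + 0) = 3748727 - 3/(-6) = 3748727 - 3*(-1)/6 = 3748727 - 1*(-1/2) = 3748727 + 1/2 = 7497455/2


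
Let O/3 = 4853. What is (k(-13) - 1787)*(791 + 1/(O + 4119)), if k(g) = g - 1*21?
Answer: -8967999493/6226 ≈ -1.4404e+6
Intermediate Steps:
O = 14559 (O = 3*4853 = 14559)
k(g) = -21 + g (k(g) = g - 21 = -21 + g)
(k(-13) - 1787)*(791 + 1/(O + 4119)) = ((-21 - 13) - 1787)*(791 + 1/(14559 + 4119)) = (-34 - 1787)*(791 + 1/18678) = -1821*(791 + 1/18678) = -1821*14774299/18678 = -8967999493/6226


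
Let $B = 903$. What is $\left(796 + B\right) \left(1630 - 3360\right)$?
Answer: $-2939270$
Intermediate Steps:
$\left(796 + B\right) \left(1630 - 3360\right) = \left(796 + 903\right) \left(1630 - 3360\right) = 1699 \left(-1730\right) = -2939270$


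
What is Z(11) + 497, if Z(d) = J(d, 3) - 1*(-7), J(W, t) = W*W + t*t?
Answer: 634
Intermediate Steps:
J(W, t) = W**2 + t**2
Z(d) = 16 + d**2 (Z(d) = (d**2 + 3**2) - 1*(-7) = (d**2 + 9) + 7 = (9 + d**2) + 7 = 16 + d**2)
Z(11) + 497 = (16 + 11**2) + 497 = (16 + 121) + 497 = 137 + 497 = 634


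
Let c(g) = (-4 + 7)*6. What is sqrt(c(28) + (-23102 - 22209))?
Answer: I*sqrt(45293) ≈ 212.82*I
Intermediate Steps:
c(g) = 18 (c(g) = 3*6 = 18)
sqrt(c(28) + (-23102 - 22209)) = sqrt(18 + (-23102 - 22209)) = sqrt(18 - 45311) = sqrt(-45293) = I*sqrt(45293)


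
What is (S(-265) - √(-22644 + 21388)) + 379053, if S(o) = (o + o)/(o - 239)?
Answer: 95521621/252 - 2*I*√314 ≈ 3.7905e+5 - 35.44*I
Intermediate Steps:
S(o) = 2*o/(-239 + o) (S(o) = (2*o)/(-239 + o) = 2*o/(-239 + o))
(S(-265) - √(-22644 + 21388)) + 379053 = (2*(-265)/(-239 - 265) - √(-22644 + 21388)) + 379053 = (2*(-265)/(-504) - √(-1256)) + 379053 = (2*(-265)*(-1/504) - 2*I*√314) + 379053 = (265/252 - 2*I*√314) + 379053 = 95521621/252 - 2*I*√314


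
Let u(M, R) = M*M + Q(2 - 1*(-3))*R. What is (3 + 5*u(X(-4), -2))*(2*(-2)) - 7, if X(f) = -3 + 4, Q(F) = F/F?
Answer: 1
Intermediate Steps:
Q(F) = 1
X(f) = 1
u(M, R) = R + M**2 (u(M, R) = M*M + 1*R = M**2 + R = R + M**2)
(3 + 5*u(X(-4), -2))*(2*(-2)) - 7 = (3 + 5*(-2 + 1**2))*(2*(-2)) - 7 = (3 + 5*(-2 + 1))*(-4) - 7 = (3 + 5*(-1))*(-4) - 7 = (3 - 5)*(-4) - 7 = -2*(-4) - 7 = 8 - 7 = 1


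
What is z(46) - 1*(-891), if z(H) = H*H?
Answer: 3007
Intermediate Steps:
z(H) = H²
z(46) - 1*(-891) = 46² - 1*(-891) = 2116 + 891 = 3007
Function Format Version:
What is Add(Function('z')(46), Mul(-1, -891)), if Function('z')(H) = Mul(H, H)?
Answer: 3007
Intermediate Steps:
Function('z')(H) = Pow(H, 2)
Add(Function('z')(46), Mul(-1, -891)) = Add(Pow(46, 2), Mul(-1, -891)) = Add(2116, 891) = 3007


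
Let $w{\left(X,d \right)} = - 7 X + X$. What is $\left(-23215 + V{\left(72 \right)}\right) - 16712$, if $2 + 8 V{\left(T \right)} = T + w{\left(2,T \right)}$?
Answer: $- \frac{159679}{4} \approx -39920.0$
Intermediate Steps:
$w{\left(X,d \right)} = - 6 X$
$V{\left(T \right)} = - \frac{7}{4} + \frac{T}{8}$ ($V{\left(T \right)} = - \frac{1}{4} + \frac{T - 12}{8} = - \frac{1}{4} + \frac{-12 + T}{8} = - \frac{1}{4} + \left(- \frac{3}{2} + \frac{T}{8}\right) = - \frac{7}{4} + \frac{T}{8}$)
$\left(-23215 + V{\left(72 \right)}\right) - 16712 = \left(-23215 + \left(- \frac{7}{4} + \frac{1}{8} \cdot 72\right)\right) - 16712 = \left(-23215 + \left(- \frac{7}{4} + 9\right)\right) - 16712 = \left(-23215 + \frac{29}{4}\right) - 16712 = - \frac{92831}{4} - 16712 = - \frac{159679}{4}$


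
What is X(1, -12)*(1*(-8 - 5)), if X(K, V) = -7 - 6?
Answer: 169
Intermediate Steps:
X(K, V) = -13
X(1, -12)*(1*(-8 - 5)) = -13*(-8 - 5) = -13*(-13) = 169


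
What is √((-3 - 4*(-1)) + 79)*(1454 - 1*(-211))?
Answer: 6660*√5 ≈ 14892.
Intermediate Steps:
√((-3 - 4*(-1)) + 79)*(1454 - 1*(-211)) = √((-3 + 4) + 79)*(1454 + 211) = √(1 + 79)*1665 = √80*1665 = (4*√5)*1665 = 6660*√5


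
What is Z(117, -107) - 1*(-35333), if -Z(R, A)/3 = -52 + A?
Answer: 35810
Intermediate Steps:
Z(R, A) = 156 - 3*A (Z(R, A) = -3*(-52 + A) = 156 - 3*A)
Z(117, -107) - 1*(-35333) = (156 - 3*(-107)) - 1*(-35333) = (156 + 321) + 35333 = 477 + 35333 = 35810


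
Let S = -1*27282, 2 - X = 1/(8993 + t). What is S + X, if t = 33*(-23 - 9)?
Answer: -216521361/7937 ≈ -27280.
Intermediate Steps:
t = -1056 (t = 33*(-32) = -1056)
X = 15873/7937 (X = 2 - 1/(8993 - 1056) = 2 - 1/7937 = 15873/7937 ≈ 1.9999)
S = -27282
S + X = -27282 + 15873/7937 = -216521361/7937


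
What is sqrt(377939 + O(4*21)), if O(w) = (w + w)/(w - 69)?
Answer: sqrt(9448755)/5 ≈ 614.78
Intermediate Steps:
O(w) = 2*w/(-69 + w) (O(w) = (2*w)/(-69 + w) = 2*w/(-69 + w))
sqrt(377939 + O(4*21)) = sqrt(377939 + 2*(4*21)/(-69 + 4*21)) = sqrt(377939 + 2*84/(-69 + 84)) = sqrt(377939 + 2*84/15) = sqrt(377939 + 2*84*(1/15)) = sqrt(377939 + 56/5) = sqrt(1889751/5) = sqrt(9448755)/5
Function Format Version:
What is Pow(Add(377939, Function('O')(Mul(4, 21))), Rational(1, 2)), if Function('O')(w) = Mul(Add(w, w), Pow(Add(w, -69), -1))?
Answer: Mul(Rational(1, 5), Pow(9448755, Rational(1, 2))) ≈ 614.78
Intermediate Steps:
Function('O')(w) = Mul(2, w, Pow(Add(-69, w), -1)) (Function('O')(w) = Mul(Mul(2, w), Pow(Add(-69, w), -1)) = Mul(2, w, Pow(Add(-69, w), -1)))
Pow(Add(377939, Function('O')(Mul(4, 21))), Rational(1, 2)) = Pow(Add(377939, Mul(2, Mul(4, 21), Pow(Add(-69, Mul(4, 21)), -1))), Rational(1, 2)) = Pow(Add(377939, Mul(2, 84, Pow(Add(-69, 84), -1))), Rational(1, 2)) = Pow(Add(377939, Mul(2, 84, Pow(15, -1))), Rational(1, 2)) = Pow(Add(377939, Mul(2, 84, Rational(1, 15))), Rational(1, 2)) = Pow(Add(377939, Rational(56, 5)), Rational(1, 2)) = Pow(Rational(1889751, 5), Rational(1, 2)) = Mul(Rational(1, 5), Pow(9448755, Rational(1, 2)))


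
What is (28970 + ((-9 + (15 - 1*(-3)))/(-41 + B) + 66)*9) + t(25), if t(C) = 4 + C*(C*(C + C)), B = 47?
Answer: 121663/2 ≈ 60832.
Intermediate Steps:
t(C) = 4 + 2*C**3 (t(C) = 4 + C*(C*(2*C)) = 4 + C*(2*C**2) = 4 + 2*C**3)
(28970 + ((-9 + (15 - 1*(-3)))/(-41 + B) + 66)*9) + t(25) = (28970 + ((-9 + (15 - 1*(-3)))/(-41 + 47) + 66)*9) + (4 + 2*25**3) = (28970 + ((-9 + (15 + 3))/6 + 66)*9) + (4 + 2*15625) = (28970 + ((-9 + 18)*(1/6) + 66)*9) + (4 + 31250) = (28970 + (9*(1/6) + 66)*9) + 31254 = (28970 + (3/2 + 66)*9) + 31254 = (28970 + (135/2)*9) + 31254 = (28970 + 1215/2) + 31254 = 59155/2 + 31254 = 121663/2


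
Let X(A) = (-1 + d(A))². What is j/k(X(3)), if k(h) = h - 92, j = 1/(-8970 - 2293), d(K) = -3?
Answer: 1/855988 ≈ 1.1682e-6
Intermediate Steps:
X(A) = 16 (X(A) = (-1 - 3)² = (-4)² = 16)
j = -1/11263 (j = 1/(-11263) = -1/11263 ≈ -8.8786e-5)
k(h) = -92 + h
j/k(X(3)) = -1/(11263*(-92 + 16)) = -1/11263/(-76) = -1/11263*(-1/76) = 1/855988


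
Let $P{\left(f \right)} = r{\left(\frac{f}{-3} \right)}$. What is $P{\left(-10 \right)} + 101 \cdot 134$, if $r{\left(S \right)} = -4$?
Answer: $13530$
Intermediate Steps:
$P{\left(f \right)} = -4$
$P{\left(-10 \right)} + 101 \cdot 134 = -4 + 101 \cdot 134 = -4 + 13534 = 13530$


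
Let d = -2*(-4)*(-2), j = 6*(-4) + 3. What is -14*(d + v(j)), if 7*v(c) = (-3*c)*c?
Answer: 2870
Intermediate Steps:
j = -21 (j = -24 + 3 = -21)
v(c) = -3*c**2/7 (v(c) = ((-3*c)*c)/7 = (-3*c**2)/7 = -3*c**2/7)
d = -16 (d = 8*(-2) = -16)
-14*(d + v(j)) = -14*(-16 - 3/7*(-21)**2) = -14*(-16 - 3/7*441) = -14*(-16 - 189) = -14*(-205) = 2870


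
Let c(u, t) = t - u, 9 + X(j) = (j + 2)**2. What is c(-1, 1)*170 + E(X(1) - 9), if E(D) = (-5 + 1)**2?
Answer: 356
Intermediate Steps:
X(j) = -9 + (2 + j)**2 (X(j) = -9 + (j + 2)**2 = -9 + (2 + j)**2)
E(D) = 16 (E(D) = (-4)**2 = 16)
c(-1, 1)*170 + E(X(1) - 9) = (1 - 1*(-1))*170 + 16 = (1 + 1)*170 + 16 = 2*170 + 16 = 340 + 16 = 356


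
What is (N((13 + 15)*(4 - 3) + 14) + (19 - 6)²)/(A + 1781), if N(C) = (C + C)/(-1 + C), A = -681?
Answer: 7013/45100 ≈ 0.15550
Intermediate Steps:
N(C) = 2*C/(-1 + C) (N(C) = (2*C)/(-1 + C) = 2*C/(-1 + C))
(N((13 + 15)*(4 - 3) + 14) + (19 - 6)²)/(A + 1781) = (2*((13 + 15)*(4 - 3) + 14)/(-1 + ((13 + 15)*(4 - 3) + 14)) + (19 - 6)²)/(-681 + 1781) = (2*(28*1 + 14)/(-1 + (28*1 + 14)) + 13²)/1100 = (2*(28 + 14)/(-1 + (28 + 14)) + 169)*(1/1100) = (2*42/(-1 + 42) + 169)*(1/1100) = (2*42/41 + 169)*(1/1100) = (2*42*(1/41) + 169)*(1/1100) = (84/41 + 169)*(1/1100) = (7013/41)*(1/1100) = 7013/45100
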